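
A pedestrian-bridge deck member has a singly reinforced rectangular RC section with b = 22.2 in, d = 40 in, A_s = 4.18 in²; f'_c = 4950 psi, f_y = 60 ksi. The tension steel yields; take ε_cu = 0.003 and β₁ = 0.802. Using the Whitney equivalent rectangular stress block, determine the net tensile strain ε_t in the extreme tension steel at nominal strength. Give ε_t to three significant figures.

ε_t ≈ 0.0328

a = A_s f_y/(0.85 f'_c b) = 2.685 in.
β₁ = 0.802, so c = a/β₁ = 2.685/0.802 = 3.348 in.
From the linear strain diagram with ε_cu = 0.003: ε_t = 0.003 (d − c)/c = 0.003 × (40 − 3.348)/3.348 = 0.0328.
Since ε_t ≥ 0.005, the section is tension-controlled.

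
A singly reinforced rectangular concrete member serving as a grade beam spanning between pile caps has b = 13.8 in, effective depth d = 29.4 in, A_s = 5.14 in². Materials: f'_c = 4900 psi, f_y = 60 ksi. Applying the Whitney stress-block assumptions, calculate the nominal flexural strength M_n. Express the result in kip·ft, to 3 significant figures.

M_n ≈ 687 kip·ft

T = A_s f_y = 5.14 × 60 = 308.4 kips.
a = T/(0.85 f'_c b) = 308.4/(0.85 × 4.9 × 13.8) = 5.366 in.
M_n = T(d − a/2) = 308.4 × (29.4 − 2.683) = 8239.5 kip·in = 8239.5/12 = 686.63 kip·ft.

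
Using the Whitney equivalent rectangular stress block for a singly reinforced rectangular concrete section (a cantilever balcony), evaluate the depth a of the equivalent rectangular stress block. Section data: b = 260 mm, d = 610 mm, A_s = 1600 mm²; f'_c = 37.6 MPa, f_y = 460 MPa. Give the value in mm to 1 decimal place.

a ≈ 88.6 mm

T = A_s f_y = 1600 × 460 = 736000 N = 736 kN.
Setting C = 0.85 f'_c a b equal to T: a = 736000/(0.85 × 37.6 × 260) = 88.6 mm.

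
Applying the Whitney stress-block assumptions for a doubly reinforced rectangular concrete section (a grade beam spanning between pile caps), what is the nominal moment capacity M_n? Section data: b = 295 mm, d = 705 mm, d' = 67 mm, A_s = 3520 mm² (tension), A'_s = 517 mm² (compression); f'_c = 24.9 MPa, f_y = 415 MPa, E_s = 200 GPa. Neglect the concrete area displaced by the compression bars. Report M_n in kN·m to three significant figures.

Assume both tension and compression steel yield.
Net tension couple steel: A_s − A'_s = 3003 mm².
a = (A_s − A'_s) f_y / (0.85 f'_c b) = 1246245/(0.85 × 24.9 × 295) = 199.60 mm.
c = a/β₁ = 199.60/0.85 = 234.82 mm; ε'_s = 0.003(c − d')/c = 0.0021 ≥ f_y/E_s = 0.0021, so compression steel does yield.
M_n = (A_s − A'_s) f_y (d − a/2) + A'_s f_y (d − d') = [1246245 × (705 − 99.8) + 214555 × (705 − 67)] × 10⁻⁶ = 754.23 + 136.89 = 891.12 kN·m.

M_n ≈ 891 kN·m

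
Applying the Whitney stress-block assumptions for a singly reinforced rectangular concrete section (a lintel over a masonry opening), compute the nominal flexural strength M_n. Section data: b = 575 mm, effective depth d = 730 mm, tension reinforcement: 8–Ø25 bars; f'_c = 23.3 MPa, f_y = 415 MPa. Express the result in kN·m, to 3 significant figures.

M_n ≈ 1070 kN·m

A_s = 8 × 491 = 3928 mm².
T = A_s f_y = 3928 × 415 = 1630120 N = 1630.12 kN.
From C = T: a = T/(0.85 f'_c b) = 1630120/(0.85 × 23.3 × 575) = 143.15 mm.
M_n = T(d − a/2) = 1630.12 kN × (730 − 71.575) mm = 1073.31 kN·m.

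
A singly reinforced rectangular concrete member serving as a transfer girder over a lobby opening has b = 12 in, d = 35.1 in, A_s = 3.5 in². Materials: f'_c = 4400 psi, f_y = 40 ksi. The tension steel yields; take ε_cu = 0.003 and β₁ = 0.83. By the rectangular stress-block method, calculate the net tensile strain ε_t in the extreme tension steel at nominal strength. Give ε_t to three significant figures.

ε_t ≈ 0.0250

a = A_s f_y/(0.85 f'_c b) = 3.119 in.
β₁ = 0.83, so c = a/β₁ = 3.119/0.83 = 3.758 in.
From the linear strain diagram with ε_cu = 0.003: ε_t = 0.003 (d − c)/c = 0.003 × (35.1 − 3.758)/3.758 = 0.0250.
Since ε_t ≥ 0.005, the section is tension-controlled.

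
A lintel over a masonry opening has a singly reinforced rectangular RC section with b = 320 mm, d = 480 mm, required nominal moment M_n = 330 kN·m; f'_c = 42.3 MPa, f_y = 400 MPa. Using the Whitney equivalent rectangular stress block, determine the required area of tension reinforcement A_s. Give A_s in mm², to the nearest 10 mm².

With M_n = 0.85 f'_c a b (d − a/2), solve the quadratic for a:
a = d − √(d² − 2M_n/(0.85 f'_c b)) = 480 − √(480² − 2 × 330×10⁶/(0.85 × 42.3 × 320)) = 64.02 mm.
A_s = 0.85 f'_c a b / f_y = 0.85 × 42.3 × 64.02 × 320 / 400 = 1841.5 mm².

A_s ≈ 1840 mm²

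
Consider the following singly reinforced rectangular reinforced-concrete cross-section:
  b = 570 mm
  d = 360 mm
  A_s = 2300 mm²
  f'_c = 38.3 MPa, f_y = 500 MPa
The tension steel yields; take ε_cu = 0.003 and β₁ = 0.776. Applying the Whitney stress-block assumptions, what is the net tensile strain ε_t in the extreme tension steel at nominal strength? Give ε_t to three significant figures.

a = A_s f_y/(0.85 f'_c b) = 61.97 mm.
β₁ = 0.776, so c = a/β₁ = 61.97/0.776 = 79.86 mm.
From the linear strain diagram with ε_cu = 0.003: ε_t = 0.003 (d − c)/c = 0.003 × (360 − 79.86)/79.86 = 0.0105.
Since ε_t ≥ 0.005, the section is tension-controlled.

ε_t ≈ 0.0105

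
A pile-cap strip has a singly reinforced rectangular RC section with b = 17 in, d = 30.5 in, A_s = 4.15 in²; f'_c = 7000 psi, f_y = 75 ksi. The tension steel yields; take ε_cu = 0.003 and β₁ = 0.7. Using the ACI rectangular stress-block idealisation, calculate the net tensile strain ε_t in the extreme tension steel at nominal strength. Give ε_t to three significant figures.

ε_t ≈ 0.0178

a = A_s f_y/(0.85 f'_c b) = 3.077 in.
β₁ = 0.7, so c = a/β₁ = 3.077/0.7 = 4.396 in.
From the linear strain diagram with ε_cu = 0.003: ε_t = 0.003 (d − c)/c = 0.003 × (30.5 − 4.396)/4.396 = 0.0178.
Since ε_t ≥ 0.005, the section is tension-controlled.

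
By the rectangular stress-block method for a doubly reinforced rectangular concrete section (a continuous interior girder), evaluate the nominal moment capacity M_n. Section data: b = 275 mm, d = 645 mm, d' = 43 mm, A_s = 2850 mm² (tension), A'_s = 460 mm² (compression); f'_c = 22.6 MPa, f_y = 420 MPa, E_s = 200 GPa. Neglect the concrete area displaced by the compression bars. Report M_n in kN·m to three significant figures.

M_n ≈ 668 kN·m

Assume both tension and compression steel yield.
Net tension couple steel: A_s − A'_s = 2390 mm².
a = (A_s − A'_s) f_y / (0.85 f'_c b) = 1003800/(0.85 × 22.6 × 275) = 190.01 mm.
c = a/β₁ = 190.01/0.85 = 223.54 mm; ε'_s = 0.003(c − d')/c = 0.0024 ≥ f_y/E_s = 0.0021, so compression steel does yield.
M_n = (A_s − A'_s) f_y (d − a/2) + A'_s f_y (d − d') = [1003800 × (645 − 95.005) + 193200 × (645 − 43)] × 10⁻⁶ = 552.08 + 116.31 = 668.39 kN·m.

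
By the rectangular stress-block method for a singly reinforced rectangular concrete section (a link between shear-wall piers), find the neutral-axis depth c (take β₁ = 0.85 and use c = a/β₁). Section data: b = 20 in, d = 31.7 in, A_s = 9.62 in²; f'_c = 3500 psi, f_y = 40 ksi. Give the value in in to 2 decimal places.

c ≈ 7.61 in

T = A_s f_y = 9.62 × 40 = 384.8 kips.
a = T/(0.85 f'_c b) = 384.8/(0.85 × 3.5 × 20) = 6.4672 in.
With β₁ = 0.85, c = a/β₁ = 6.4672/0.85 = 7.61 in.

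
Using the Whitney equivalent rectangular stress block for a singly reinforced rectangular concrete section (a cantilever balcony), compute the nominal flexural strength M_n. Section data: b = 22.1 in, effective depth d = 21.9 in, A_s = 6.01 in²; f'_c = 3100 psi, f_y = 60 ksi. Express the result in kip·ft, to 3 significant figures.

M_n ≈ 565 kip·ft

T = A_s f_y = 6.01 × 60 = 360.6 kips.
a = T/(0.85 f'_c b) = 360.6/(0.85 × 3.1 × 22.1) = 6.192 in.
M_n = T(d − a/2) = 360.6 × (21.9 − 3.096) = 6780.7 kip·in = 6780.7/12 = 565.06 kip·ft.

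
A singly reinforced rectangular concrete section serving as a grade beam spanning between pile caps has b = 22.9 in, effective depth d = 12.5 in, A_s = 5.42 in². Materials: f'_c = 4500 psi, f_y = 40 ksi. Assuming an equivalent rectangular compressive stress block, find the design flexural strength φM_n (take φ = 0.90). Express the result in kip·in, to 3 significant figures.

φM_n ≈ 2200 kip·in

T = A_s f_y = 5.42 × 40 = 216.8 kips.
a = T/(0.85 f'_c b) = 216.8/(0.85 × 4.5 × 22.9) = 2.475 in.
M_n = T(d − a/2) = 216.8 × (12.5 − 1.2375) = 2441.7 kip·in.
φM_n = 0.90 × 2441.7 = 2197.5 kip·in.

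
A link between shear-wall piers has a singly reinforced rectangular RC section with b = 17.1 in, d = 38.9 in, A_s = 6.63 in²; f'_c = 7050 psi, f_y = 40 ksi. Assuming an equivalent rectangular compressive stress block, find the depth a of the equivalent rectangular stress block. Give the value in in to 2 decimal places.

a ≈ 2.59 in

T = A_s f_y = 6.63 × 40 = 265.2 kips.
a = T/(0.85 f'_c b) = 265.2/(0.85 × 7.05 × 17.1) = 2.59 in.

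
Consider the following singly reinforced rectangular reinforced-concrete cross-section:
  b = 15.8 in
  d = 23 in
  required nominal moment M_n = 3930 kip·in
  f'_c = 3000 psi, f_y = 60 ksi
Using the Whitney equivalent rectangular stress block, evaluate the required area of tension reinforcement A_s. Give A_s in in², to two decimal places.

A_s ≈ 3.17 in²

From M_n = 0.85 f'_c a b (d − a/2):
a = d − √(d² − 2M_n/(0.85 f'_c b)) = 23 − √(23² − 2 × 3930/(0.85 × 3 × 15.8)) = 4.727 in.
A_s = 0.85 f'_c a b / f_y = 0.85 × 3 × 4.727 × 15.8 / 60 = 3.174 in².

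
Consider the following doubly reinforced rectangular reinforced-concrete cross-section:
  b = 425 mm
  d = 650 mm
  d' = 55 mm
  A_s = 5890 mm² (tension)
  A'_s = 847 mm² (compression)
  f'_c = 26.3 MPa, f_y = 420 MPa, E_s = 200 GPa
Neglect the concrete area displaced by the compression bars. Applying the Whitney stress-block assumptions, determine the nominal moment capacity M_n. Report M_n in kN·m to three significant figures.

Assume both tension and compression steel yield.
Net tension couple steel: A_s − A'_s = 5043 mm².
a = (A_s − A'_s) f_y / (0.85 f'_c b) = 2118060/(0.85 × 26.3 × 425) = 222.93 mm.
c = a/β₁ = 222.93/0.85 = 262.27 mm; ε'_s = 0.003(c − d')/c = 0.0024 ≥ f_y/E_s = 0.0021, so compression steel does yield.
M_n = (A_s − A'_s) f_y (d − a/2) + A'_s f_y (d − d') = [2118060 × (650 − 111.465) + 355740 × (650 − 55)] × 10⁻⁶ = 1140.65 + 211.67 = 1352.32 kN·m.

M_n ≈ 1350 kN·m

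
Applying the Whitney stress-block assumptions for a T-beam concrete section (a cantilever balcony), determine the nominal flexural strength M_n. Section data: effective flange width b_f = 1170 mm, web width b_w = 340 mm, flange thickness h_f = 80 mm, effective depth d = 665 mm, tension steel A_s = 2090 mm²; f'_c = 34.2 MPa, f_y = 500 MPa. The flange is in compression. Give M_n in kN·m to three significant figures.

M_n ≈ 679 kN·m

Tension: T = A_s f_y = 2090 × 500 = 1045000 N.
Try a within the flange: a = T/(0.85 f'_c b_f) = 1045000/(0.85 × 34.2 × 1170) = 30.72 mm.
Since a = 30.72 ≤ h_f = 80 mm, the stress block lies entirely in the flange; analyse as a rectangular beam of width b_f.
M_n = T(d − a/2) = 1045000 × (665 − 15.36) = 678.87 × 10⁶ N·mm.
M_n = 678.87 kN·m.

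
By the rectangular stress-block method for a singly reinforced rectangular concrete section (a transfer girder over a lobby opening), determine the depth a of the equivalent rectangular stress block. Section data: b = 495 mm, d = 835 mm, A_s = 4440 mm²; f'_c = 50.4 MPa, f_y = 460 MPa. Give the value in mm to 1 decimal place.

a ≈ 96.3 mm

T = A_s f_y = 4440 × 460 = 2042400 N = 2042.4 kN.
Setting C = 0.85 f'_c a b equal to T: a = 2042400/(0.85 × 50.4 × 495) = 96.3 mm.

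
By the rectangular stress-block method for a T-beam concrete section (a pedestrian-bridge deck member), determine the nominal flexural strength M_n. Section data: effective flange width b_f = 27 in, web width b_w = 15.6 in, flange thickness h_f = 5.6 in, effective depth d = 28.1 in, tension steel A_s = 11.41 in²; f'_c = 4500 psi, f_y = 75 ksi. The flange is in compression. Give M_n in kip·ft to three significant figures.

Tension: T = A_s f_y = 11.41 × 75 = 855.75 kips.
Try a within the flange: a = T/(0.85 f'_c b_f) = 855.75/(0.85 × 4.5 × 27) = 8.286 in.
a = 8.286 > h_f = 5.6 in: the block extends into the web. Split into flange-overhang and web parts.
C_f = 0.85 f'_c (b_f − b_w) h_f = 0.85 × 4.5 × (27 − 15.6) × 5.6 = 244.2 kips.
Remaining web compression depth: a_w = (T − C_f)/(0.85 f'_c b_w) = (855.75 − 244.2)/(0.85 × 4.5 × 15.6) = 10.249 in.
M_n = C_f(d − h_f/2) + (T − C_f)(d − a_w/2) = 244.2 × (28.1 − 2.8) + 611.55 × (28.1 − 5.1245) = 6178.3 + 14050.7 = 20229.0 kip·in.
M_n = 20229.0/12 = 1685.75 kip·ft.

M_n ≈ 1690 kip·ft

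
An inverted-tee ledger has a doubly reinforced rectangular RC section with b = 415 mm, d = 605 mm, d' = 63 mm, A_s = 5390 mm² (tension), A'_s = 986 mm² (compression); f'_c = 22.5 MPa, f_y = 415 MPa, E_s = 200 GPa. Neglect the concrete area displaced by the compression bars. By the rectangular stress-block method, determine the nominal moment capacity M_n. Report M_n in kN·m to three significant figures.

M_n ≈ 1120 kN·m

Assume both tension and compression steel yield.
Net tension couple steel: A_s − A'_s = 4404 mm².
a = (A_s − A'_s) f_y / (0.85 f'_c b) = 1827660/(0.85 × 22.5 × 415) = 230.27 mm.
c = a/β₁ = 230.27/0.85 = 270.91 mm; ε'_s = 0.003(c − d')/c = 0.0023 ≥ f_y/E_s = 0.0021, so compression steel does yield.
M_n = (A_s − A'_s) f_y (d − a/2) + A'_s f_y (d − d') = [1827660 × (605 − 115.135) + 409190 × (605 − 63)] × 10⁻⁶ = 895.31 + 221.78 = 1117.09 kN·m.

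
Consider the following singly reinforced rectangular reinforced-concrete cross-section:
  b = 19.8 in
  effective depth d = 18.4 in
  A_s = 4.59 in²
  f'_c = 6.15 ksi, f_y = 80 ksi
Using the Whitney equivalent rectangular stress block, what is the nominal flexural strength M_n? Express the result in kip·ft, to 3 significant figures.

T = A_s f_y = 4.59 × 80 = 367.2 kips.
a = T/(0.85 f'_c b) = 367.2/(0.85 × 6.15 × 19.8) = 3.548 in.
M_n = T(d − a/2) = 367.2 × (18.4 − 1.774) = 6105.1 kip·in = 6105.1/12 = 508.76 kip·ft.

M_n ≈ 509 kip·ft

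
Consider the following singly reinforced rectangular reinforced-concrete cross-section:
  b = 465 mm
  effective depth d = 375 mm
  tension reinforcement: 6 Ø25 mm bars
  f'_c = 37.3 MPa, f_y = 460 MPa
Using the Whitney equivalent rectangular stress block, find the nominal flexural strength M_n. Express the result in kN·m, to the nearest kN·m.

M_n ≈ 446 kN·m

A_s = 6 × 491 = 2946 mm².
T = A_s f_y = 2946 × 460 = 1355160 N = 1355.16 kN.
From C = T: a = T/(0.85 f'_c b) = 1355160/(0.85 × 37.3 × 465) = 91.92 mm.
M_n = T(d − a/2) = 1355.16 kN × (375 − 45.96) mm = 445.90 kN·m.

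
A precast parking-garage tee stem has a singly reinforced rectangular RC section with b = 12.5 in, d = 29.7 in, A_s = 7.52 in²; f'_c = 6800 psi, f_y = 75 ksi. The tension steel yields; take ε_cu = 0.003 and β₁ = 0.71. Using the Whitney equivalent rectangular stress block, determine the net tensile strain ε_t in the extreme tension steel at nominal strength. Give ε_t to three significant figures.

a = A_s f_y/(0.85 f'_c b) = 7.806 in.
β₁ = 0.71, so c = a/β₁ = 7.806/0.71 = 10.994 in.
From the linear strain diagram with ε_cu = 0.003: ε_t = 0.003 (d − c)/c = 0.003 × (29.7 − 10.994)/10.994 = 0.00510.
Since ε_t ≥ 0.005, the section is tension-controlled.

ε_t ≈ 0.00510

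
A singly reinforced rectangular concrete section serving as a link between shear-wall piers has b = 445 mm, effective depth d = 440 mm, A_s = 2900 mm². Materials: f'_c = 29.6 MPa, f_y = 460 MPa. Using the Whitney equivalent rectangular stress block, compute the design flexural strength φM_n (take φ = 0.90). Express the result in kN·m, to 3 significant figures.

T = A_s f_y = 2900 × 460 = 1334000 N = 1334 kN.
From C = T: a = T/(0.85 f'_c b) = 1334000/(0.85 × 29.6 × 445) = 119.15 mm.
M_n = T(d − a/2) = 1334 kN × (440 − 59.575) mm = 507.49 kN·m.
φM_n = 0.90 × 507.49 = 456.74 kN·m.

φM_n ≈ 457 kN·m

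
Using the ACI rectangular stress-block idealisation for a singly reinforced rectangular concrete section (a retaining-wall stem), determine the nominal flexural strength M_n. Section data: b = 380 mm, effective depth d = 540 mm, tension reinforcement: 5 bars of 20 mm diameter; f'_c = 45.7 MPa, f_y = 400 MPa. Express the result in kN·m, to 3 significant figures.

A_s = 5 × 314 = 1570 mm².
T = A_s f_y = 1570 × 400 = 628000 N = 628 kN.
From C = T: a = T/(0.85 f'_c b) = 628000/(0.85 × 45.7 × 380) = 42.54 mm.
M_n = T(d − a/2) = 628 kN × (540 − 21.27) mm = 325.76 kN·m.

M_n ≈ 326 kN·m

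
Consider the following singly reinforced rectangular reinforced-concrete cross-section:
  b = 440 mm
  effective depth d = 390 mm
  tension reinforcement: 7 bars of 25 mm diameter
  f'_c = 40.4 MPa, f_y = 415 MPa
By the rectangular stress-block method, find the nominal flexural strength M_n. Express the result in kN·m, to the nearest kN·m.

A_s = 7 × 491 = 3437 mm².
T = A_s f_y = 3437 × 415 = 1426355 N = 1426.355 kN.
From C = T: a = T/(0.85 f'_c b) = 1426355/(0.85 × 40.4 × 440) = 94.40 mm.
M_n = T(d − a/2) = 1426.355 kN × (390 − 47.2) mm = 488.95 kN·m.

M_n ≈ 489 kN·m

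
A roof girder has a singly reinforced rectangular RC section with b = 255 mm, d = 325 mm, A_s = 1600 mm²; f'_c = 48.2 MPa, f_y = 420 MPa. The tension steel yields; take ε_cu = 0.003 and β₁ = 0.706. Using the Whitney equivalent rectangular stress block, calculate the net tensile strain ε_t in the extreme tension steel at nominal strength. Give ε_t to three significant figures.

a = A_s f_y/(0.85 f'_c b) = 64.32 mm.
β₁ = 0.706, so c = a/β₁ = 64.32/0.706 = 91.10 mm.
From the linear strain diagram with ε_cu = 0.003: ε_t = 0.003 (d − c)/c = 0.003 × (325 − 91.10)/91.10 = 0.00770.
Since ε_t ≥ 0.005, the section is tension-controlled.

ε_t ≈ 0.00770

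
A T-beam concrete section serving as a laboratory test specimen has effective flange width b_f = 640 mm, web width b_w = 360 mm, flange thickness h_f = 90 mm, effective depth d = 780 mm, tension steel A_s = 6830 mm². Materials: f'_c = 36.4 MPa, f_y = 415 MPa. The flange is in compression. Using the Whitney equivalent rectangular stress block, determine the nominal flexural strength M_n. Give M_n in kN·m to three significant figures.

Tension: T = A_s f_y = 6830 × 415 = 2834450 N.
Try a within the flange: a = T/(0.85 f'_c b_f) = 2834450/(0.85 × 36.4 × 640) = 143.14 mm.
a = 143.14 > h_f = 90 mm: the block extends into the web. Split into flange-overhang and web parts.
C_f = 0.85 f'_c (b_f − b_w) h_f = 0.85 × 36.4 × (640 − 360) × 90 = 779688 N.
Remaining web compression depth: a_w = (T − C_f)/(0.85 f'_c b_w) = (2834450 − 779688)/(0.85 × 36.4 × 360) = 184.48 mm.
M_n = C_f(d − h_f/2) + (T − C_f)(d − a_w/2) = 779688 × (780 − 45) + 2054762 × (780 − 92.24) = 573.07 + 1413.18 = 1986.25 × 10⁶ N·mm.
M_n = 1986.25 kN·m.

M_n ≈ 1990 kN·m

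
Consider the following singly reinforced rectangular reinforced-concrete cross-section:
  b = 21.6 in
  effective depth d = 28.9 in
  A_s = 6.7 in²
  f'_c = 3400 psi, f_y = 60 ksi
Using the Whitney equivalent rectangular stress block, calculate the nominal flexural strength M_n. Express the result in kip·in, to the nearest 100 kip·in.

T = A_s f_y = 6.7 × 60 = 402 kips.
a = T/(0.85 f'_c b) = 402/(0.85 × 3.4 × 21.6) = 6.440 in.
M_n = T(d − a/2) = 402 × (28.9 − 3.22) = 10323.4 kip·in.

M_n ≈ 10300 kip·in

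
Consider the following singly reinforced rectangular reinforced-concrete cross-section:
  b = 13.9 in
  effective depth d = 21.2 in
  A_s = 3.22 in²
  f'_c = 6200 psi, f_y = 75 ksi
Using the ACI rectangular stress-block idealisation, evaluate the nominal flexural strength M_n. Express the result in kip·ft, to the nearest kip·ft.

M_n ≈ 393 kip·ft

T = A_s f_y = 3.22 × 75 = 241.5 kips.
a = T/(0.85 f'_c b) = 241.5/(0.85 × 6.2 × 13.9) = 3.297 in.
M_n = T(d − a/2) = 241.5 × (21.2 − 1.6485) = 4721.7 kip·in = 4721.7/12 = 393.48 kip·ft.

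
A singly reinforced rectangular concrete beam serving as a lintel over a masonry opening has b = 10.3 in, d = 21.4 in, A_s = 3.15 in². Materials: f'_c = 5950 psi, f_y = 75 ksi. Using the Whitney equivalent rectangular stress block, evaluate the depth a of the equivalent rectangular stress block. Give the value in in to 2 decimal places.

a ≈ 4.54 in

T = A_s f_y = 3.15 × 75 = 236.25 kips.
a = T/(0.85 f'_c b) = 236.25/(0.85 × 5.95 × 10.3) = 4.54 in.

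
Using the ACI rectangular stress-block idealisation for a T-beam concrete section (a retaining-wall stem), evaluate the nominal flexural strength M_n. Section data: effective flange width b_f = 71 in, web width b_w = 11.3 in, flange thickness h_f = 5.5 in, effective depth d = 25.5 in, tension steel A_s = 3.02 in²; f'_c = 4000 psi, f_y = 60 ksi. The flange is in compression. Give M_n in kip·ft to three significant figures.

Tension: T = A_s f_y = 3.02 × 60 = 181.2 kips.
Try a within the flange: a = T/(0.85 f'_c b_f) = 181.2/(0.85 × 4 × 71) = 0.751 in.
Since a = 0.751 ≤ h_f = 5.5 in, the stress block lies entirely in the flange; analyse as a rectangular beam of width b_f.
M_n = T(d − a/2) = 181.2 × (25.5 − 0.3755) = 4552.6 kip·in.
M_n = 4552.6/12 = 379.38 kip·ft.

M_n ≈ 379 kip·ft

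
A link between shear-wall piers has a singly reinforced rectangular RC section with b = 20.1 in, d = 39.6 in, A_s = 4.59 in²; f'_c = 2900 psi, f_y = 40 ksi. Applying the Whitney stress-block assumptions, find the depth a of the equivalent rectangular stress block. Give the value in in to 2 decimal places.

T = A_s f_y = 4.59 × 40 = 183.6 kips.
a = T/(0.85 f'_c b) = 183.6/(0.85 × 2.9 × 20.1) = 3.71 in.

a ≈ 3.71 in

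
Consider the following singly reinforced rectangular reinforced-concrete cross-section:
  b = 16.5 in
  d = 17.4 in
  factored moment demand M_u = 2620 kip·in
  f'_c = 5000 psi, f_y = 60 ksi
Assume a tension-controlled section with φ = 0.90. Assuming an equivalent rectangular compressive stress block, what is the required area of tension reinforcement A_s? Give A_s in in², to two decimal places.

M_n = M_u/φ = 2620/0.90 = 2911.11 kip·in.
From M_n = 0.85 f'_c a b (d − a/2):
a = d − √(d² − 2M_n/(0.85 f'_c b)) = 17.4 − √(17.4² − 2 × 2911.11/(0.85 × 5 × 16.5)) = 2.577 in.
A_s = 0.85 f'_c a b / f_y = 0.85 × 5 × 2.577 × 16.5 / 60 = 3.012 in².

A_s ≈ 3.01 in²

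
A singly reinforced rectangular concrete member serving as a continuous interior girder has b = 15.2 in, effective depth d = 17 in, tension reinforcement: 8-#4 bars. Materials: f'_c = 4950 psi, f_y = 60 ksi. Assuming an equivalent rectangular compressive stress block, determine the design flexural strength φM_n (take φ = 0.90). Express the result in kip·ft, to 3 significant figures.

A_s = 8 × 0.2 = 1.6 in².
T = A_s f_y = 1.6 × 60 = 96 kips.
a = T/(0.85 f'_c b) = 96/(0.85 × 4.95 × 15.2) = 1.501 in.
M_n = T(d − a/2) = 96 × (17 − 0.7505) = 1560.0 kip·in = 1560.0/12 = 130.00 kip·ft.
φM_n = 0.90 × 130.00 = 117.00 kip·ft.

φM_n ≈ 117 kip·ft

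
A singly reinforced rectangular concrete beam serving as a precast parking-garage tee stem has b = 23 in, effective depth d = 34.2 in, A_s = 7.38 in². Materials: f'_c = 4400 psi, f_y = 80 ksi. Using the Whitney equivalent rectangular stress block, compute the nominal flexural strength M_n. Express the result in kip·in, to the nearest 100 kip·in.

M_n ≈ 18200 kip·in

T = A_s f_y = 7.38 × 80 = 590.4 kips.
a = T/(0.85 f'_c b) = 590.4/(0.85 × 4.4 × 23) = 6.864 in.
M_n = T(d − a/2) = 590.4 × (34.2 − 3.432) = 18165.4 kip·in.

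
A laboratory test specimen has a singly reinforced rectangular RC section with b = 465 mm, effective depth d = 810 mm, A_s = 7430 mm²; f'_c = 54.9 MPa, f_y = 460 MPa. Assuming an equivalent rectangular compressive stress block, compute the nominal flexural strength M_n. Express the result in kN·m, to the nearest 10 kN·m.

M_n ≈ 2500 kN·m

T = A_s f_y = 7430 × 460 = 3417800 N = 3417.8 kN.
From C = T: a = T/(0.85 f'_c b) = 3417800/(0.85 × 54.9 × 465) = 157.51 mm.
M_n = T(d − a/2) = 3417.8 kN × (810 − 78.755) mm = 2499.25 kN·m.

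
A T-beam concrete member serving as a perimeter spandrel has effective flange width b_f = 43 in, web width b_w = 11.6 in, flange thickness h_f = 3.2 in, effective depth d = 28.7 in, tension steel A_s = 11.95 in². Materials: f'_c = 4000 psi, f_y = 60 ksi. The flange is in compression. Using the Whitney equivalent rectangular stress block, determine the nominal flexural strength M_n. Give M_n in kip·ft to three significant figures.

Tension: T = A_s f_y = 11.95 × 60 = 717 kips.
Try a within the flange: a = T/(0.85 f'_c b_f) = 717/(0.85 × 4 × 43) = 4.904 in.
a = 4.904 > h_f = 3.2 in: the block extends into the web. Split into flange-overhang and web parts.
C_f = 0.85 f'_c (b_f − b_w) h_f = 0.85 × 4 × (43 − 11.6) × 3.2 = 341.6 kips.
Remaining web compression depth: a_w = (T − C_f)/(0.85 f'_c b_w) = (717 − 341.6)/(0.85 × 4 × 11.6) = 9.518 in.
M_n = C_f(d − h_f/2) + (T − C_f)(d − a_w/2) = 341.6 × (28.7 − 1.6) + 375.4 × (28.7 − 4.759) = 9257.4 + 8987.5 = 18244.9 kip·in.
M_n = 18244.9/12 = 1520.41 kip·ft.

M_n ≈ 1520 kip·ft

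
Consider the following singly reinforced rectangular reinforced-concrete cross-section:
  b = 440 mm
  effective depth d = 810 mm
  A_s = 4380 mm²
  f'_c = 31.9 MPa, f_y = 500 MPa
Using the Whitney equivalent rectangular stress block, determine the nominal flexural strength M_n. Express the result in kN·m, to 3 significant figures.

M_n ≈ 1570 kN·m

T = A_s f_y = 4380 × 500 = 2190000 N = 2190 kN.
From C = T: a = T/(0.85 f'_c b) = 2190000/(0.85 × 31.9 × 440) = 183.56 mm.
M_n = T(d − a/2) = 2190 kN × (810 − 91.78) mm = 1572.90 kN·m.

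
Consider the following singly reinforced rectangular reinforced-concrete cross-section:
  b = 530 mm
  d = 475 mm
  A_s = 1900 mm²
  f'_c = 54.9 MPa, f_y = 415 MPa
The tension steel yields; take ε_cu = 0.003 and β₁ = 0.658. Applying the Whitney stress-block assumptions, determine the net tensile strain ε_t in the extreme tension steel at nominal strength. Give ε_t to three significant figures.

a = A_s f_y/(0.85 f'_c b) = 31.88 mm.
β₁ = 0.658, so c = a/β₁ = 31.88/0.658 = 48.45 mm.
From the linear strain diagram with ε_cu = 0.003: ε_t = 0.003 (d − c)/c = 0.003 × (475 − 48.45)/48.45 = 0.0264.
Since ε_t ≥ 0.005, the section is tension-controlled.

ε_t ≈ 0.0264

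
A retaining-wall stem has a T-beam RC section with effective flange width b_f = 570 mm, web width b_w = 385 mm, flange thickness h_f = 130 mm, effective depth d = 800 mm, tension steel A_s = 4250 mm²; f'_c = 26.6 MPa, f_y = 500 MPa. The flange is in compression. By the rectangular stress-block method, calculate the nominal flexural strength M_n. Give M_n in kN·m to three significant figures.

M_n ≈ 1520 kN·m

Tension: T = A_s f_y = 4250 × 500 = 2125000 N.
Try a within the flange: a = T/(0.85 f'_c b_f) = 2125000/(0.85 × 26.6 × 570) = 164.89 mm.
a = 164.89 > h_f = 130 mm: the block extends into the web. Split into flange-overhang and web parts.
C_f = 0.85 f'_c (b_f − b_w) h_f = 0.85 × 26.6 × (570 − 385) × 130 = 543771 N.
Remaining web compression depth: a_w = (T − C_f)/(0.85 f'_c b_w) = (2125000 − 543771)/(0.85 × 26.6 × 385) = 181.65 mm.
M_n = C_f(d − h_f/2) + (T − C_f)(d − a_w/2) = 543771 × (800 − 65) + 1581229 × (800 − 90.825) = 399.67 + 1121.37 = 1521.04 × 10⁶ N·mm.
M_n = 1521.04 kN·m.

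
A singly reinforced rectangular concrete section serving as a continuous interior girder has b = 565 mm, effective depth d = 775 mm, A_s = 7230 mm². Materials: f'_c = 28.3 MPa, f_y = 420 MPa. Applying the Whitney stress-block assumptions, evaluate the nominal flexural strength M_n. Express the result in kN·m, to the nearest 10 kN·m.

M_n ≈ 2010 kN·m

T = A_s f_y = 7230 × 420 = 3036600 N = 3036.6 kN.
From C = T: a = T/(0.85 f'_c b) = 3036600/(0.85 × 28.3 × 565) = 223.43 mm.
M_n = T(d − a/2) = 3036.6 kN × (775 − 111.715) mm = 2014.13 kN·m.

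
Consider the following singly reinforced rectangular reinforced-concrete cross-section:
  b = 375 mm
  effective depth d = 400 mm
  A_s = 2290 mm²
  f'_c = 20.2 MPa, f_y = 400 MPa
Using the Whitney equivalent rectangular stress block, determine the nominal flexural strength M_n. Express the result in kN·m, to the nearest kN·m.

M_n ≈ 301 kN·m

T = A_s f_y = 2290 × 400 = 916000 N = 916 kN.
From C = T: a = T/(0.85 f'_c b) = 916000/(0.85 × 20.2 × 375) = 142.26 mm.
M_n = T(d − a/2) = 916 kN × (400 − 71.13) mm = 301.24 kN·m.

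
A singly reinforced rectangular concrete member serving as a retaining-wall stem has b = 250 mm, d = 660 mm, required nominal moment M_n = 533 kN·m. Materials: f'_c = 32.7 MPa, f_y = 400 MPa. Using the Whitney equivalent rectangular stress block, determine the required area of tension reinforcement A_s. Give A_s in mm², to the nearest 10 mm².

With M_n = 0.85 f'_c a b (d − a/2), solve the quadratic for a:
a = d − √(d² − 2M_n/(0.85 f'_c b)) = 660 − √(660² − 2 × 533×10⁶/(0.85 × 32.7 × 250)) = 128.78 mm.
A_s = 0.85 f'_c a b / f_y = 0.85 × 32.7 × 128.78 × 250 / 400 = 2237.2 mm².

A_s ≈ 2240 mm²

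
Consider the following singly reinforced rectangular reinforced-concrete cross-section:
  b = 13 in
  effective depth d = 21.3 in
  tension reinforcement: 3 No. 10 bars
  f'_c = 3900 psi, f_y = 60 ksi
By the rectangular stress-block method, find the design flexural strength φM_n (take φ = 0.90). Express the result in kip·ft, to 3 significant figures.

φM_n ≈ 320 kip·ft

A_s = 3 × 1.27 = 3.81 in².
T = A_s f_y = 3.81 × 60 = 228.6 kips.
a = T/(0.85 f'_c b) = 228.6/(0.85 × 3.9 × 13) = 5.305 in.
M_n = T(d − a/2) = 228.6 × (21.3 − 2.6525) = 4262.8 kip·in = 4262.8/12 = 355.23 kip·ft.
φM_n = 0.90 × 355.23 = 319.71 kip·ft.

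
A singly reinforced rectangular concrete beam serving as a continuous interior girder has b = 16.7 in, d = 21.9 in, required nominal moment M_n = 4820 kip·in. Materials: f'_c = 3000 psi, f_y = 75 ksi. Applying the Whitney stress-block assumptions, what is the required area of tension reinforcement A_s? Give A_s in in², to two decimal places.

From M_n = 0.85 f'_c a b (d − a/2):
a = d − √(d² − 2M_n/(0.85 f'_c b)) = 21.9 − √(21.9² − 2 × 4820/(0.85 × 3 × 16.7)) = 5.987 in.
A_s = 0.85 f'_c a b / f_y = 0.85 × 3 × 5.987 × 16.7 / 75 = 3.399 in².

A_s ≈ 3.40 in²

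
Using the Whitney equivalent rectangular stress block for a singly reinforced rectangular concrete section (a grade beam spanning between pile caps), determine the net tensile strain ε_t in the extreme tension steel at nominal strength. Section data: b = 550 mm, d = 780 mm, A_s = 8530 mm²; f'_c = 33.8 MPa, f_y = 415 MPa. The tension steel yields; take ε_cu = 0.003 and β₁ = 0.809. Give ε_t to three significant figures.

ε_t ≈ 0.00545

a = A_s f_y/(0.85 f'_c b) = 224.03 mm.
β₁ = 0.809, so c = a/β₁ = 224.03/0.809 = 276.92 mm.
From the linear strain diagram with ε_cu = 0.003: ε_t = 0.003 (d − c)/c = 0.003 × (780 − 276.92)/276.92 = 0.00545.
Since ε_t ≥ 0.005, the section is tension-controlled.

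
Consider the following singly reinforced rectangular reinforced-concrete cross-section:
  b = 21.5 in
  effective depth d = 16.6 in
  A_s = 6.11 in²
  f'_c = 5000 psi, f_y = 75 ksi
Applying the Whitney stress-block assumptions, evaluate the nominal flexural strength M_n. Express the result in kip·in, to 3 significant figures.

T = A_s f_y = 6.11 × 75 = 458.25 kips.
a = T/(0.85 f'_c b) = 458.25/(0.85 × 5 × 21.5) = 5.015 in.
M_n = T(d − a/2) = 458.25 × (16.6 − 2.5075) = 6457.9 kip·in.

M_n ≈ 6460 kip·in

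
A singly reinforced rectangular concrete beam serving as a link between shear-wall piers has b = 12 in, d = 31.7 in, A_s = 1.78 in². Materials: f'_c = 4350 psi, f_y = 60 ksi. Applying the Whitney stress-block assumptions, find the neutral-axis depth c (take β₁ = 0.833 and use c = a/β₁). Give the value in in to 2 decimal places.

c ≈ 2.89 in

T = A_s f_y = 1.78 × 60 = 106.8 kips.
a = T/(0.85 f'_c b) = 106.8/(0.85 × 4.35 × 12) = 2.4070 in.
With β₁ = 0.833, c = a/β₁ = 2.4070/0.833 = 2.89 in.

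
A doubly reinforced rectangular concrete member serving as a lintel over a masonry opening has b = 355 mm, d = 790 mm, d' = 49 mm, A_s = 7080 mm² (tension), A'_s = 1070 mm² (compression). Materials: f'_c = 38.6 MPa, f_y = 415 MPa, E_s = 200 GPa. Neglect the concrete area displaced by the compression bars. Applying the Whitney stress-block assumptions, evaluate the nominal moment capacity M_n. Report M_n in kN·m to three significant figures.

M_n ≈ 2030 kN·m

Assume both tension and compression steel yield.
Net tension couple steel: A_s − A'_s = 6010 mm².
a = (A_s − A'_s) f_y / (0.85 f'_c b) = 2494150/(0.85 × 38.6 × 355) = 214.14 mm.
c = a/β₁ = 214.14/0.774 = 276.67 mm; ε'_s = 0.003(c − d')/c = 0.0025 ≥ f_y/E_s = 0.0021, so compression steel does yield.
M_n = (A_s − A'_s) f_y (d − a/2) + A'_s f_y (d − d') = [2494150 × (790 − 107.07) + 444050 × (790 − 49)] × 10⁻⁶ = 1703.33 + 329.04 = 2032.37 kN·m.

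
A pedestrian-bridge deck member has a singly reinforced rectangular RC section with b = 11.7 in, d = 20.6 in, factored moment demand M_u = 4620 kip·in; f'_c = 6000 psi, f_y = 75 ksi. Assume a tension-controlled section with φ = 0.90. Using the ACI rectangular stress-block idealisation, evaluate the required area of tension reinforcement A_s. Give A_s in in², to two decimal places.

M_n = M_u/φ = 4620/0.90 = 5133.33 kip·in.
From M_n = 0.85 f'_c a b (d − a/2):
a = d − √(d² − 2M_n/(0.85 f'_c b)) = 20.6 − √(20.6² − 2 × 5133.33/(0.85 × 6 × 11.7)) = 4.716 in.
A_s = 0.85 f'_c a b / f_y = 0.85 × 6 × 4.716 × 11.7 / 75 = 3.752 in².

A_s ≈ 3.75 in²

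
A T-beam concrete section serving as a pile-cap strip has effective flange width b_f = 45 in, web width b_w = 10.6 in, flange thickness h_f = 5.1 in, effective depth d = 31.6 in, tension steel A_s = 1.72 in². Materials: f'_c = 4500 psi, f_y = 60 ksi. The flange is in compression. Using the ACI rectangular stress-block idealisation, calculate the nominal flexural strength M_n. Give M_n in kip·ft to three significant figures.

Tension: T = A_s f_y = 1.72 × 60 = 103.2 kips.
Try a within the flange: a = T/(0.85 f'_c b_f) = 103.2/(0.85 × 4.5 × 45) = 0.600 in.
Since a = 0.600 ≤ h_f = 5.1 in, the stress block lies entirely in the flange; analyse as a rectangular beam of width b_f.
M_n = T(d − a/2) = 103.2 × (31.6 − 0.3) = 3230.2 kip·in.
M_n = 3230.2/12 = 269.18 kip·ft.

M_n ≈ 269 kip·ft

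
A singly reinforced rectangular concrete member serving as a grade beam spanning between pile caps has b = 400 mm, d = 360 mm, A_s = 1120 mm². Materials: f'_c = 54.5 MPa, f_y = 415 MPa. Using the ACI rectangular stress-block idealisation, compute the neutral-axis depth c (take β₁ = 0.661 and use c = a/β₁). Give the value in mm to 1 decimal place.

T = A_s f_y = 1120 × 415 = 464800 N = 464.8 kN.
Setting C = 0.85 f'_c a b equal to T: a = 464800/(0.85 × 54.5 × 400) = 25.084 mm.
With β₁ = 0.661, c = a/β₁ = 25.084/0.661 = 37.9 mm.

c ≈ 37.9 mm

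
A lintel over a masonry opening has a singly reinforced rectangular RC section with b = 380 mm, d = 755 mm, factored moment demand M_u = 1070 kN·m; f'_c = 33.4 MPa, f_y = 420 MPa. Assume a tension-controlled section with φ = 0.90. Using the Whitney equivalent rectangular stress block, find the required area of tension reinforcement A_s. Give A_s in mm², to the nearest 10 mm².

A_s ≈ 4210 mm²

M_n = M_u/φ = 1070/0.90 = 1188.89 kN·m.
With M_n = 0.85 f'_c a b (d − a/2), solve the quadratic for a:
a = d − √(d² − 2M_n/(0.85 f'_c b)) = 755 − √(755² − 2 × 1188.89×10⁶/(0.85 × 33.4 × 380)) = 163.71 mm.
A_s = 0.85 f'_c a b / f_y = 0.85 × 33.4 × 163.71 × 380 / 420 = 4205.1 mm².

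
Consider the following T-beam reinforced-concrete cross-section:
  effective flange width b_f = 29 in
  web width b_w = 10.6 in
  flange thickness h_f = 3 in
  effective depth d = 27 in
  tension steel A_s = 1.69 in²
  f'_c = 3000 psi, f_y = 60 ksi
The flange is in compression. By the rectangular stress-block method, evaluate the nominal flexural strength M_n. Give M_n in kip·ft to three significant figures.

Tension: T = A_s f_y = 1.69 × 60 = 101.4 kips.
Try a within the flange: a = T/(0.85 f'_c b_f) = 101.4/(0.85 × 3 × 29) = 1.371 in.
Since a = 1.371 ≤ h_f = 3 in, the stress block lies entirely in the flange; analyse as a rectangular beam of width b_f.
M_n = T(d − a/2) = 101.4 × (27 − 0.6855) = 2668.3 kip·in.
M_n = 2668.3/12 = 222.36 kip·ft.

M_n ≈ 222 kip·ft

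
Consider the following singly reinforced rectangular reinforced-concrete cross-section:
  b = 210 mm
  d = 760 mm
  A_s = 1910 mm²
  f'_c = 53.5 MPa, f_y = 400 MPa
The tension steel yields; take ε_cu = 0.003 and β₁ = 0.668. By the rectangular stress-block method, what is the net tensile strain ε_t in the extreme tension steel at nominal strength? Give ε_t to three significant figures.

ε_t ≈ 0.0160

a = A_s f_y/(0.85 f'_c b) = 80.00 mm.
β₁ = 0.668, so c = a/β₁ = 80.00/0.668 = 119.76 mm.
From the linear strain diagram with ε_cu = 0.003: ε_t = 0.003 (d − c)/c = 0.003 × (760 − 119.76)/119.76 = 0.0160.
Since ε_t ≥ 0.005, the section is tension-controlled.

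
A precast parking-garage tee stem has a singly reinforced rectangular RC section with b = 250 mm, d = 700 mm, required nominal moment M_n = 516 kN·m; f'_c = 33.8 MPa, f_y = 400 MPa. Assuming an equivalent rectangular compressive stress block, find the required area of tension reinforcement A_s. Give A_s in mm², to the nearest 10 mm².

With M_n = 0.85 f'_c a b (d − a/2), solve the quadratic for a:
a = d − √(d² − 2M_n/(0.85 f'_c b)) = 700 − √(700² − 2 × 516×10⁶/(0.85 × 33.8 × 250)) = 111.51 mm.
A_s = 0.85 f'_c a b / f_y = 0.85 × 33.8 × 111.51 × 250 / 400 = 2002.3 mm².

A_s ≈ 2000 mm²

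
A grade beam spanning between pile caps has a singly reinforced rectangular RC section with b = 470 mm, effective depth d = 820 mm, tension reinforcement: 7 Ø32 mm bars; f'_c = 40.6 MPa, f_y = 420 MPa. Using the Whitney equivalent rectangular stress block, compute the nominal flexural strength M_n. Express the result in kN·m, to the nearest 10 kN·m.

A_s = 7 × 804 = 5628 mm².
T = A_s f_y = 5628 × 420 = 2363760 N = 2363.76 kN.
From C = T: a = T/(0.85 f'_c b) = 2363760/(0.85 × 40.6 × 470) = 145.73 mm.
M_n = T(d − a/2) = 2363.76 kN × (820 − 72.865) mm = 1766.05 kN·m.

M_n ≈ 1770 kN·m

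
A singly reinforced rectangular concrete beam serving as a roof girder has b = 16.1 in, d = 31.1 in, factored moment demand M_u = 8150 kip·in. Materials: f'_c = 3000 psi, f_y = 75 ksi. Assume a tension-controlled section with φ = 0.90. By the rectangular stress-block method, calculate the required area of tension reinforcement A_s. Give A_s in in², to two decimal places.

M_n = M_u/φ = 8150/0.90 = 9055.56 kip·in.
From M_n = 0.85 f'_c a b (d − a/2):
a = d − √(d² − 2M_n/(0.85 f'_c b)) = 31.1 − √(31.1² − 2 × 9055.56/(0.85 × 3 × 16.1)) = 8.164 in.
A_s = 0.85 f'_c a b / f_y = 0.85 × 3 × 8.164 × 16.1 / 75 = 4.469 in².

A_s ≈ 4.47 in²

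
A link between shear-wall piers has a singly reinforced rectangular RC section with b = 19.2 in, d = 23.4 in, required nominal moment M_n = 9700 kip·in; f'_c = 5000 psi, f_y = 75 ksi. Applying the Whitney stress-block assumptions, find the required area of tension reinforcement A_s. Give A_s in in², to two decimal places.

From M_n = 0.85 f'_c a b (d − a/2):
a = d − √(d² − 2M_n/(0.85 f'_c b)) = 23.4 − √(23.4² − 2 × 9700/(0.85 × 5 × 19.2)) = 5.798 in.
A_s = 0.85 f'_c a b / f_y = 0.85 × 5 × 5.798 × 19.2 / 75 = 6.308 in².

A_s ≈ 6.31 in²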